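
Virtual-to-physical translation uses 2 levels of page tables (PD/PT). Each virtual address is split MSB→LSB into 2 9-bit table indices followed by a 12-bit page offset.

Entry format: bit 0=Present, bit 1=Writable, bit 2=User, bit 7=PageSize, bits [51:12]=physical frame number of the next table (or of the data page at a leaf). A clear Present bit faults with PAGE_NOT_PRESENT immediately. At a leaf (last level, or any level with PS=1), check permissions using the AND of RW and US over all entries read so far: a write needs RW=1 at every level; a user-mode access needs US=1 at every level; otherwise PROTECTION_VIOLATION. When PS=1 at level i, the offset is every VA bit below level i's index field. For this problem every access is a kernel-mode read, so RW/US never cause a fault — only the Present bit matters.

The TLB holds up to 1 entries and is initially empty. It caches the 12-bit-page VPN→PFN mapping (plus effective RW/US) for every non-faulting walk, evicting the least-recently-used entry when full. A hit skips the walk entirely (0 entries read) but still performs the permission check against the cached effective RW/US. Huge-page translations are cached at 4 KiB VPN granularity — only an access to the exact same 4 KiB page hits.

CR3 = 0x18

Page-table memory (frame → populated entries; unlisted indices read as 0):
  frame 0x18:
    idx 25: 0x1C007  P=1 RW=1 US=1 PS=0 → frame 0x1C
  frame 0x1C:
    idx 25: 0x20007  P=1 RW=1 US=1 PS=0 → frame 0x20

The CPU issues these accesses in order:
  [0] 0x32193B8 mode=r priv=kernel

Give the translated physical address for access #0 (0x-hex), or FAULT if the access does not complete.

Walk each access:
#0 VA=0x32193B8 (r,kernel):
  L0: frame=0x18 idx=25 entry=0x1C007 [P=1 RW=1 US=1 PS=0]
  L1: frame=0x1C idx=25 entry=0x20007 [P=1 RW=1 US=1 PS=0]
  ⇒ phys 0x203B8  [2 reads]

Access #0 PA: 0x203B8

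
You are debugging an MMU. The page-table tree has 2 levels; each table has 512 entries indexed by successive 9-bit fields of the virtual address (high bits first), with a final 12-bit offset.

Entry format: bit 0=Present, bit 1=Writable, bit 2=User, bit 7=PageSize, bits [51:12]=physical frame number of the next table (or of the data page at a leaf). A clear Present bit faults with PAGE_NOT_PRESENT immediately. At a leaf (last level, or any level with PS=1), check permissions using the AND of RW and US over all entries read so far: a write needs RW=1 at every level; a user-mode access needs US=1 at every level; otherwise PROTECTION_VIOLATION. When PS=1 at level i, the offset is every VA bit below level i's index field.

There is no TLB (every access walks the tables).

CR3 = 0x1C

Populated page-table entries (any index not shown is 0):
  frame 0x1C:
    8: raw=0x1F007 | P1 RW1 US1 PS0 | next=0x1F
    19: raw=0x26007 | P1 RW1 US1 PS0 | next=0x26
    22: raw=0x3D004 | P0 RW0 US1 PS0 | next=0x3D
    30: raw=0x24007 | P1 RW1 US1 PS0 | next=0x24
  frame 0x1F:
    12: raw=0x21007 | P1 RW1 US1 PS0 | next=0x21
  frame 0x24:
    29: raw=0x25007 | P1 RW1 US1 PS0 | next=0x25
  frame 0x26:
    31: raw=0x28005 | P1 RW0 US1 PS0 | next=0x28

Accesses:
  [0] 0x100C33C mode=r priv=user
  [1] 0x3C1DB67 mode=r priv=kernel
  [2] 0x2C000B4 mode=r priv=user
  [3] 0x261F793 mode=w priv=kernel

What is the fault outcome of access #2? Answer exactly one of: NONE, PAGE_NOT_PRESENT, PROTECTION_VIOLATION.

Per-access translation:
#0 VA=0x100C33C (r,user):
  [0] read 0x1C idx=8: raw=0x1F007 flags P=1 W=1 U=1 S=0
  [1] read 0x1F idx=12: raw=0x21007 flags P=1 W=1 U=1 S=0
  ⇒ phys 0x2133C  [2 reads]
#1 VA=0x3C1DB67 (r,kernel):
  [0] read 0x1C idx=30: raw=0x24007 flags P=1 W=1 U=1 S=0
  [1] read 0x24 idx=29: raw=0x25007 flags P=1 W=1 U=1 S=0
  ⇒ phys 0x25B67  [2 reads]
#2 VA=0x2C000B4 (r,user):
  [0] read 0x1C idx=22: raw=0x3D004 flags P=0 W=0 U=1 S=0
  ⇒ fault: PAGE_NOT_PRESENT  — 1 lookups
#3 VA=0x261F793 (w,kernel):
  [0] read 0x1C idx=19: raw=0x26007 flags P=1 W=1 U=1 S=0
  [1] read 0x26 idx=31: raw=0x28005 flags P=1 W=0 U=1 S=0
  ⇒ fault: PROTECTION_VIOLATION  — 2 lookups

Access #2 fault: PAGE_NOT_PRESENT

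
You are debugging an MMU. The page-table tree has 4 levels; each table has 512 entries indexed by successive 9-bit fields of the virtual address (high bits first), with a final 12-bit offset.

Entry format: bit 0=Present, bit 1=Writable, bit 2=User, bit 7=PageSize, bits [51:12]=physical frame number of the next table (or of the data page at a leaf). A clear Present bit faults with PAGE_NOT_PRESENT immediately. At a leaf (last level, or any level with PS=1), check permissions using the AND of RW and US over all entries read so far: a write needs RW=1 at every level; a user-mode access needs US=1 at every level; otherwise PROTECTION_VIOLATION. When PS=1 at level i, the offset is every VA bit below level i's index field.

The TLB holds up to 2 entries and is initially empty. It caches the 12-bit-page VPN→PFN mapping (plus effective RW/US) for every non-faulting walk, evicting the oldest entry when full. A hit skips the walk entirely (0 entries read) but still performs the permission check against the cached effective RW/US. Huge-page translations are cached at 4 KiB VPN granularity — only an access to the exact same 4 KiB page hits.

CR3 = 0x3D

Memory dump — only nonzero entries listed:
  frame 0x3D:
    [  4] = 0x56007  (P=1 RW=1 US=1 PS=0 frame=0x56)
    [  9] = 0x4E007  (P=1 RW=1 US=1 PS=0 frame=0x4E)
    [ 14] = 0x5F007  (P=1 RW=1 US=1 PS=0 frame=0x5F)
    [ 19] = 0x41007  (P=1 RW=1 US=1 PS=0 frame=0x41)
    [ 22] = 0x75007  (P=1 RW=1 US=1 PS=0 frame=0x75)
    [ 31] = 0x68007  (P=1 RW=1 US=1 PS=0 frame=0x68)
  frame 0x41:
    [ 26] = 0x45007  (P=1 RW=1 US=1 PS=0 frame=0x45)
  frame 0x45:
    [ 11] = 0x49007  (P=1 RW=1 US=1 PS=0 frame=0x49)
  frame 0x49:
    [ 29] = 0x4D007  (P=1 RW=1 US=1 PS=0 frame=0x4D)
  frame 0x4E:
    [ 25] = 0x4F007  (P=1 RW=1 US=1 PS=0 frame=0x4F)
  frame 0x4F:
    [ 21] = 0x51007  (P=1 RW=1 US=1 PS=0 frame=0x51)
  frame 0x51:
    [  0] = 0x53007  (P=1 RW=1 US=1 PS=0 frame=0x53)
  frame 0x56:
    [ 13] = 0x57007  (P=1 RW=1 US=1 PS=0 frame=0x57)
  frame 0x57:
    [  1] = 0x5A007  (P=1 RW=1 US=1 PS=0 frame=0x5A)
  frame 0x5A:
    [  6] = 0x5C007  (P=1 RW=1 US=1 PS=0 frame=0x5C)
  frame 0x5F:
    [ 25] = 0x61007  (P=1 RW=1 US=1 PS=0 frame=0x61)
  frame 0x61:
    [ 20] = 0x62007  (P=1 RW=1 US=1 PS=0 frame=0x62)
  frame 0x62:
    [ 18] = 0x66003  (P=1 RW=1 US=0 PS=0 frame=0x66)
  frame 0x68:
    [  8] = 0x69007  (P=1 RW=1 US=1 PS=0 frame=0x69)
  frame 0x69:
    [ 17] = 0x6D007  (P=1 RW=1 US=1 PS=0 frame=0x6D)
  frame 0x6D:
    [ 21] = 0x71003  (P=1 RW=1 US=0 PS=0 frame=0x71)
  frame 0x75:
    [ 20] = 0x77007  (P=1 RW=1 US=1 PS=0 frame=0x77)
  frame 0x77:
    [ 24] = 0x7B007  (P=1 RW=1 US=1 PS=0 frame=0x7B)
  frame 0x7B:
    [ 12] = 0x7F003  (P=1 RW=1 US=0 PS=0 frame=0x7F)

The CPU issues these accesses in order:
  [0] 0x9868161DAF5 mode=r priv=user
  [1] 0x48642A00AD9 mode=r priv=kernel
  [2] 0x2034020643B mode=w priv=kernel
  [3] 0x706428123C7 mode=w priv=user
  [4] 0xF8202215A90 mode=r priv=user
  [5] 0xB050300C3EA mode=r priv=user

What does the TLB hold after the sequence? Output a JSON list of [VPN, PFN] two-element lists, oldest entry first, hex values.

Walk each access:
#0 VA=0x9868161DAF5 (r,user):
  L0: frame=0x3D idx=19 entry=0x41007 [P=1 RW=1 US=1 PS=0]
  L1: frame=0x41 idx=26 entry=0x45007 [P=1 RW=1 US=1 PS=0]
  L2: frame=0x45 idx=11 entry=0x49007 [P=1 RW=1 US=1 PS=0]
  L3: frame=0x49 idx=29 entry=0x4D007 [P=1 RW=1 US=1 PS=0]
  → PA=0x4DAF5  (4 entries read)
#1 VA=0x48642A00AD9 (r,kernel):
  L0: frame=0x3D idx=9 entry=0x4E007 [P=1 RW=1 US=1 PS=0]
  L1: frame=0x4E idx=25 entry=0x4F007 [P=1 RW=1 US=1 PS=0]
  L2: frame=0x4F idx=21 entry=0x51007 [P=1 RW=1 US=1 PS=0]
  L3: frame=0x51 idx=0 entry=0x53007 [P=1 RW=1 US=1 PS=0]
  → PA=0x53AD9  (4 entries read)
#2 VA=0x2034020643B (w,kernel):
  L0: frame=0x3D idx=4 entry=0x56007 [P=1 RW=1 US=1 PS=0]
  L1: frame=0x56 idx=13 entry=0x57007 [P=1 RW=1 US=1 PS=0]
  L2: frame=0x57 idx=1 entry=0x5A007 [P=1 RW=1 US=1 PS=0]
  L3: frame=0x5A idx=6 entry=0x5C007 [P=1 RW=1 US=1 PS=0]
  → PA=0x5C43B  (4 entries read)
#3 VA=0x706428123C7 (w,user):
  L0: frame=0x3D idx=14 entry=0x5F007 [P=1 RW=1 US=1 PS=0]
  L1: frame=0x5F idx=25 entry=0x61007 [P=1 RW=1 US=1 PS=0]
  L2: frame=0x61 idx=20 entry=0x62007 [P=1 RW=1 US=1 PS=0]
  L3: frame=0x62 idx=18 entry=0x66003 [P=1 RW=1 US=0 PS=0]
  ✗ PROTECTION_VIOLATION  [4 reads]
#4 VA=0xF8202215A90 (r,user):
  L0: frame=0x3D idx=31 entry=0x68007 [P=1 RW=1 US=1 PS=0]
  L1: frame=0x68 idx=8 entry=0x69007 [P=1 RW=1 US=1 PS=0]
  L2: frame=0x69 idx=17 entry=0x6D007 [P=1 RW=1 US=1 PS=0]
  L3: frame=0x6D idx=21 entry=0x71003 [P=1 RW=1 US=0 PS=0]
  ✗ PROTECTION_VIOLATION  [4 reads]
#5 VA=0xB050300C3EA (r,user):
  L0: frame=0x3D idx=22 entry=0x75007 [P=1 RW=1 US=1 PS=0]
  L1: frame=0x75 idx=20 entry=0x77007 [P=1 RW=1 US=1 PS=0]
  L2: frame=0x77 idx=24 entry=0x7B007 [P=1 RW=1 US=1 PS=0]
  L3: frame=0x7B idx=12 entry=0x7F003 [P=1 RW=1 US=0 PS=0]
  ✗ PROTECTION_VIOLATION  [4 reads]

TLB: [["0x48642A00", "0x53"], ["0x20340206", "0x5C"]]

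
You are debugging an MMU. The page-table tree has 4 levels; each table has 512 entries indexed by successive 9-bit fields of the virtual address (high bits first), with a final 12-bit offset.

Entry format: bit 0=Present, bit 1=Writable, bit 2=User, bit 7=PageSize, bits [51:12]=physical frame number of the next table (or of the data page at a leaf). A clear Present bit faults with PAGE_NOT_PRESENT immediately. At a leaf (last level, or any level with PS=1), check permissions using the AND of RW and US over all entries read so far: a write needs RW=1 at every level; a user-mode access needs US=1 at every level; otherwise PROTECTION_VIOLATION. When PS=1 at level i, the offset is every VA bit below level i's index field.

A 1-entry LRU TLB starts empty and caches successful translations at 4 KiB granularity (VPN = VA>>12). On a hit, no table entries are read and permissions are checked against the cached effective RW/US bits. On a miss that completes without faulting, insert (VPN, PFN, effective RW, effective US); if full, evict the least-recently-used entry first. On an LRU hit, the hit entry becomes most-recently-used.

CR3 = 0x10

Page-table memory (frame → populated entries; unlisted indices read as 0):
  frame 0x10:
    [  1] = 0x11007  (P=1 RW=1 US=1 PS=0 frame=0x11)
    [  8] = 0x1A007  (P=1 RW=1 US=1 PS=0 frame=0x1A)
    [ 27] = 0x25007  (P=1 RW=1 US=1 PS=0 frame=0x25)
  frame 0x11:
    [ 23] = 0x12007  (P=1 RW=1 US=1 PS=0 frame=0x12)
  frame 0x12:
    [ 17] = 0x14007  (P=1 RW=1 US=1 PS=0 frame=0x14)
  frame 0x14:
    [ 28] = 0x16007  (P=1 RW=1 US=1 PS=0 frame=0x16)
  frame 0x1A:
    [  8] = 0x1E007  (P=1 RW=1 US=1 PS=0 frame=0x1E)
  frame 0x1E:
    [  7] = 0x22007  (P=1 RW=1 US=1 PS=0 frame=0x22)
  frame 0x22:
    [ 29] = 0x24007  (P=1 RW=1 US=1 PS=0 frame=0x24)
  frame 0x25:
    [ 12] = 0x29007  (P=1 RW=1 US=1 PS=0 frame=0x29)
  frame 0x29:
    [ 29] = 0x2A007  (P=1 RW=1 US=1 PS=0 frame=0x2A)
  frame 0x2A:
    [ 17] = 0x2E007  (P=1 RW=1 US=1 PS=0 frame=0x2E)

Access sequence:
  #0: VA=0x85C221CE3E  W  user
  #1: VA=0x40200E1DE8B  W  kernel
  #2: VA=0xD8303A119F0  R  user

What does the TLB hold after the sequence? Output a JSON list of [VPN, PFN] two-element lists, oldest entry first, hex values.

Trace:
#0 VA=0x85C221CE3E (w,user):
  [0] read 0x10 idx=1: raw=0x11007 flags P=1 W=1 U=1 S=0
  [1] read 0x11 idx=23: raw=0x12007 flags P=1 W=1 U=1 S=0
  [2] read 0x12 idx=17: raw=0x14007 flags P=1 W=1 U=1 S=0
  [3] read 0x14 idx=28: raw=0x16007 flags P=1 W=1 U=1 S=0
  → PA=0x16E3E  (4 entries read)
#1 VA=0x40200E1DE8B (w,kernel):
  [0] read 0x10 idx=8: raw=0x1A007 flags P=1 W=1 U=1 S=0
  [1] read 0x1A idx=8: raw=0x1E007 flags P=1 W=1 U=1 S=0
  [2] read 0x1E idx=7: raw=0x22007 flags P=1 W=1 U=1 S=0
  [3] read 0x22 idx=29: raw=0x24007 flags P=1 W=1 U=1 S=0
  → PA=0x24E8B  (4 entries read)
#2 VA=0xD8303A119F0 (r,user):
  [0] read 0x10 idx=27: raw=0x25007 flags P=1 W=1 U=1 S=0
  [1] read 0x25 idx=12: raw=0x29007 flags P=1 W=1 U=1 S=0
  [2] read 0x29 idx=29: raw=0x2A007 flags P=1 W=1 U=1 S=0
  [3] read 0x2A idx=17: raw=0x2E007 flags P=1 W=1 U=1 S=0
  → PA=0x2E9F0  (4 entries read)

TLB: [["0xD8303A11", "0x2E"]]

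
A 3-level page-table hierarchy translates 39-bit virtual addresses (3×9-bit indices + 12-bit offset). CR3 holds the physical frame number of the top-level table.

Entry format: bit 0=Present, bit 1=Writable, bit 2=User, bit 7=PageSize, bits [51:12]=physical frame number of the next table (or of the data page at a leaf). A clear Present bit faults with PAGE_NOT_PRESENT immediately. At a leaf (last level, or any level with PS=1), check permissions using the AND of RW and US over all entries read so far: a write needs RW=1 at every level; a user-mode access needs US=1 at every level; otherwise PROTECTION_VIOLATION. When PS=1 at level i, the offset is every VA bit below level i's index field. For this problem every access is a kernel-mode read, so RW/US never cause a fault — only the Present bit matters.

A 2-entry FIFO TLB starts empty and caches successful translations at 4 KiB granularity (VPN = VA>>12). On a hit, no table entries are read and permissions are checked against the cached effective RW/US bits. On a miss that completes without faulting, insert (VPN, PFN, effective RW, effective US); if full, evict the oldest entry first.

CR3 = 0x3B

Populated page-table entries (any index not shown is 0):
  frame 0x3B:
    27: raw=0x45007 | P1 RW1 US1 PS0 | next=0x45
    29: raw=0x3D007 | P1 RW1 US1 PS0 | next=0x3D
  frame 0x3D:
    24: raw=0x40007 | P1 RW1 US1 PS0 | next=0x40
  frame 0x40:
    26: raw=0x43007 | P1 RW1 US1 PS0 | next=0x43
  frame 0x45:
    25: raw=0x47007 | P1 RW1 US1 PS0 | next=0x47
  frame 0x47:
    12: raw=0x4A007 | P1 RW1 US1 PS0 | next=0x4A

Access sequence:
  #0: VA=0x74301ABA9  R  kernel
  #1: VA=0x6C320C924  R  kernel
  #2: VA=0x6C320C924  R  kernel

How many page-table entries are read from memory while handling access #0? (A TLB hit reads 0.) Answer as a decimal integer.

Per-access translation:
#0 VA=0x74301ABA9 (r,kernel):
  lvl0: tbl 0x3B, slot 29 ⇒ 0x3D007 (P1/RW1/US1/PS0)
  lvl1: tbl 0x3D, slot 24 ⇒ 0x40007 (P1/RW1/US1/PS0)
  lvl2: tbl 0x40, slot 26 ⇒ 0x43007 (P1/RW1/US1/PS0)
  ✓ 0x43BA9  — 3 lookups
#1 VA=0x6C320C924 (r,kernel):
  lvl0: tbl 0x3B, slot 27 ⇒ 0x45007 (P1/RW1/US1/PS0)
  lvl1: tbl 0x45, slot 25 ⇒ 0x47007 (P1/RW1/US1/PS0)
  lvl2: tbl 0x47, slot 12 ⇒ 0x4A007 (P1/RW1/US1/PS0)
  ✓ 0x4A924  — 3 lookups
#2 VA=0x6C320C924 (r,kernel):
  TLB hit vpn=0x6C320C → PA=0x4A924

Entries read for #0: 3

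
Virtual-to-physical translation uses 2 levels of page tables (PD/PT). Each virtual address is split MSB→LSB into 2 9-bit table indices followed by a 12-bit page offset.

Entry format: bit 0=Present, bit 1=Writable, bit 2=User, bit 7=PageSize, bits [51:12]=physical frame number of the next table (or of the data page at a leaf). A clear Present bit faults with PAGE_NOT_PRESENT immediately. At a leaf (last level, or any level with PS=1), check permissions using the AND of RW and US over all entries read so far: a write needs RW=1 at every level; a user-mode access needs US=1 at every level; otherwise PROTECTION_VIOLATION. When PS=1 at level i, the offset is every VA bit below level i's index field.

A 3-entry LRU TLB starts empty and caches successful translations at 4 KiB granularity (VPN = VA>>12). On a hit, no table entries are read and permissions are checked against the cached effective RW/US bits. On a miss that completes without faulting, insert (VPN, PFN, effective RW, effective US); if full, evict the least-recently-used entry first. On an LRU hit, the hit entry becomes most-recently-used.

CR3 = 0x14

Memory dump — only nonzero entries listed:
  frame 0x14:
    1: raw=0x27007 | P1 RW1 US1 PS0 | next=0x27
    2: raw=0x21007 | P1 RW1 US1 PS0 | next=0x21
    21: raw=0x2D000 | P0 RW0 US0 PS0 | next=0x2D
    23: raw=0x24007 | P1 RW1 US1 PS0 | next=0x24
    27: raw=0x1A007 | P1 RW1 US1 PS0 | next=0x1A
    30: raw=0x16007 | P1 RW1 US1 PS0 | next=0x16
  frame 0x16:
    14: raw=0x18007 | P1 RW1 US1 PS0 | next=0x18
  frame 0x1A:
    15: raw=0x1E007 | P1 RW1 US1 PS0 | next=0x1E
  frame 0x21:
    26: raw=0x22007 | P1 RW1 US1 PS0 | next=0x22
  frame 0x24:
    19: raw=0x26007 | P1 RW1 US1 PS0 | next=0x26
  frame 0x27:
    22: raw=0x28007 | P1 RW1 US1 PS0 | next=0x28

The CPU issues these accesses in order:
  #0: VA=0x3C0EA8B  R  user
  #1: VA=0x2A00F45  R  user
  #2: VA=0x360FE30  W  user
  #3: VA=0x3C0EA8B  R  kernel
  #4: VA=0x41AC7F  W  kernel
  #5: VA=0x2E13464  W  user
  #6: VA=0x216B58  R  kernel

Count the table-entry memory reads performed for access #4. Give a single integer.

Per-access translation:
#0 VA=0x3C0EA8B (r,user):
  L0: frame=0x14 idx=30 entry=0x16007 [P=1 RW=1 US=1 PS=0]
  L1: frame=0x16 idx=14 entry=0x18007 [P=1 RW=1 US=1 PS=0]
  → PA=0x18A8B  (2 entries read)
#1 VA=0x2A00F45 (r,user):
  L0: frame=0x14 idx=21 entry=0x2D000 [P=0 RW=0 US=0 PS=0]
  ✗ PAGE_NOT_PRESENT  [1 reads]
#2 VA=0x360FE30 (w,user):
  L0: frame=0x14 idx=27 entry=0x1A007 [P=1 RW=1 US=1 PS=0]
  L1: frame=0x1A idx=15 entry=0x1E007 [P=1 RW=1 US=1 PS=0]
  → PA=0x1EE30  (2 entries read)
#3 VA=0x3C0EA8B (r,kernel):
  TLB hit vpn=0x3C0E → PA=0x18A8B
#4 VA=0x41AC7F (w,kernel):
  L0: frame=0x14 idx=2 entry=0x21007 [P=1 RW=1 US=1 PS=0]
  L1: frame=0x21 idx=26 entry=0x22007 [P=1 RW=1 US=1 PS=0]
  → PA=0x22C7F  (2 entries read)
#5 VA=0x2E13464 (w,user):
  L0: frame=0x14 idx=23 entry=0x24007 [P=1 RW=1 US=1 PS=0]
  L1: frame=0x24 idx=19 entry=0x26007 [P=1 RW=1 US=1 PS=0]
  → PA=0x26464  (2 entries read)
#6 VA=0x216B58 (r,kernel):
  L0: frame=0x14 idx=1 entry=0x27007 [P=1 RW=1 US=1 PS=0]
  L1: frame=0x27 idx=22 entry=0x28007 [P=1 RW=1 US=1 PS=0]
  → PA=0x28B58  (2 entries read)

Entries read for #4: 2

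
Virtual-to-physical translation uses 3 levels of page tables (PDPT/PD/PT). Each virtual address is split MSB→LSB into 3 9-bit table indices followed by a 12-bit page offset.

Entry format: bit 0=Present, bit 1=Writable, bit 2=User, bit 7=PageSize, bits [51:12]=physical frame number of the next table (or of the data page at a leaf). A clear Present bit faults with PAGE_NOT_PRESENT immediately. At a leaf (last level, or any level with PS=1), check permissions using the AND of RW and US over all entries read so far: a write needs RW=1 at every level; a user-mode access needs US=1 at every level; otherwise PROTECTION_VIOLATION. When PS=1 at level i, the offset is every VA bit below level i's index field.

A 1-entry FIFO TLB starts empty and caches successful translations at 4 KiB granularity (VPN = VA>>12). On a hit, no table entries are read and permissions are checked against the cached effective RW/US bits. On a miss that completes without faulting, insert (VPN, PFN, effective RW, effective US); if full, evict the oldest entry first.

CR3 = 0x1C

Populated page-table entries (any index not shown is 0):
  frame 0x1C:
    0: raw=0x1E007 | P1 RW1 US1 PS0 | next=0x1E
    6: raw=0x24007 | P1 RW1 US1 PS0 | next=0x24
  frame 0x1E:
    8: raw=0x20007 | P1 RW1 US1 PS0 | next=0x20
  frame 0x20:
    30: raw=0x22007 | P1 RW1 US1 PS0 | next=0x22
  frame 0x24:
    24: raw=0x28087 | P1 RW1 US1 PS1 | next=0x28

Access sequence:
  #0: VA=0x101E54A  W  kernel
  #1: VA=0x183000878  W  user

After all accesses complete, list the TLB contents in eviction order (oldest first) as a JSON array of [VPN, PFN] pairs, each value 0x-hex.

Trace:
#0 VA=0x101E54A (w,kernel):
  lvl0: tbl 0x1C, slot 0 ⇒ 0x1E007 (P1/RW1/US1/PS0)
  lvl1: tbl 0x1E, slot 8 ⇒ 0x20007 (P1/RW1/US1/PS0)
  lvl2: tbl 0x20, slot 30 ⇒ 0x22007 (P1/RW1/US1/PS0)
  ⇒ phys 0x2254A  [3 reads]
#1 VA=0x183000878 (w,user):
  lvl0: tbl 0x1C, slot 6 ⇒ 0x24007 (P1/RW1/US1/PS0)
  lvl1: tbl 0x24, slot 24 ⇒ 0x28087 (P1/RW1/US1/PS1)
  ⇒ phys 0x28878 (huge @L1)  [2 reads]

TLB: [["0x183000", "0x28"]]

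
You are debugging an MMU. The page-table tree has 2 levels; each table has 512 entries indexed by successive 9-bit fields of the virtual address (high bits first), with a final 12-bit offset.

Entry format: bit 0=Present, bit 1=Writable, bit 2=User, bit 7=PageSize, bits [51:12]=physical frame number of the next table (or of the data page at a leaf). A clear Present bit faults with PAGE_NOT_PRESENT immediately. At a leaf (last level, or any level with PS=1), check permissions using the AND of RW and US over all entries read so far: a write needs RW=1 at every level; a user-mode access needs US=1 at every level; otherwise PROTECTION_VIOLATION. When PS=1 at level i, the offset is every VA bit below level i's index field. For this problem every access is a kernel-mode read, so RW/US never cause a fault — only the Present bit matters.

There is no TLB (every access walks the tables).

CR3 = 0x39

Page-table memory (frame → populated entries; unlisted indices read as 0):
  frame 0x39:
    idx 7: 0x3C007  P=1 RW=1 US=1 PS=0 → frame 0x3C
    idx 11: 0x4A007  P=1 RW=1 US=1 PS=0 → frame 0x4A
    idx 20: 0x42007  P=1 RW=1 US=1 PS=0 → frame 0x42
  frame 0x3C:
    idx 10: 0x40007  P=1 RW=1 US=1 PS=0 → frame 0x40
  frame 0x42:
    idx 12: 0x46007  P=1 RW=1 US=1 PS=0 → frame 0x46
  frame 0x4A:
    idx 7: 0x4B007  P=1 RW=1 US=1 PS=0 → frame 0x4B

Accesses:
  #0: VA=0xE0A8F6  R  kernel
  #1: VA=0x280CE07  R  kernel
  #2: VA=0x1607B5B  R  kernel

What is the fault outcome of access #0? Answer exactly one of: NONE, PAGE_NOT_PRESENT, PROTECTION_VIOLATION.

Per-access translation:
#0 VA=0xE0A8F6 (r,kernel):
  [0] read 0x39 idx=7: raw=0x3C007 flags P=1 W=1 U=1 S=0
  [1] read 0x3C idx=10: raw=0x40007 flags P=1 W=1 U=1 S=0
  ✓ 0x408F6  — 2 lookups
#1 VA=0x280CE07 (r,kernel):
  [0] read 0x39 idx=20: raw=0x42007 flags P=1 W=1 U=1 S=0
  [1] read 0x42 idx=12: raw=0x46007 flags P=1 W=1 U=1 S=0
  ✓ 0x46E07  — 2 lookups
#2 VA=0x1607B5B (r,kernel):
  [0] read 0x39 idx=11: raw=0x4A007 flags P=1 W=1 U=1 S=0
  [1] read 0x4A idx=7: raw=0x4B007 flags P=1 W=1 U=1 S=0
  ✓ 0x4BB5B  — 2 lookups

Access #0 fault: NONE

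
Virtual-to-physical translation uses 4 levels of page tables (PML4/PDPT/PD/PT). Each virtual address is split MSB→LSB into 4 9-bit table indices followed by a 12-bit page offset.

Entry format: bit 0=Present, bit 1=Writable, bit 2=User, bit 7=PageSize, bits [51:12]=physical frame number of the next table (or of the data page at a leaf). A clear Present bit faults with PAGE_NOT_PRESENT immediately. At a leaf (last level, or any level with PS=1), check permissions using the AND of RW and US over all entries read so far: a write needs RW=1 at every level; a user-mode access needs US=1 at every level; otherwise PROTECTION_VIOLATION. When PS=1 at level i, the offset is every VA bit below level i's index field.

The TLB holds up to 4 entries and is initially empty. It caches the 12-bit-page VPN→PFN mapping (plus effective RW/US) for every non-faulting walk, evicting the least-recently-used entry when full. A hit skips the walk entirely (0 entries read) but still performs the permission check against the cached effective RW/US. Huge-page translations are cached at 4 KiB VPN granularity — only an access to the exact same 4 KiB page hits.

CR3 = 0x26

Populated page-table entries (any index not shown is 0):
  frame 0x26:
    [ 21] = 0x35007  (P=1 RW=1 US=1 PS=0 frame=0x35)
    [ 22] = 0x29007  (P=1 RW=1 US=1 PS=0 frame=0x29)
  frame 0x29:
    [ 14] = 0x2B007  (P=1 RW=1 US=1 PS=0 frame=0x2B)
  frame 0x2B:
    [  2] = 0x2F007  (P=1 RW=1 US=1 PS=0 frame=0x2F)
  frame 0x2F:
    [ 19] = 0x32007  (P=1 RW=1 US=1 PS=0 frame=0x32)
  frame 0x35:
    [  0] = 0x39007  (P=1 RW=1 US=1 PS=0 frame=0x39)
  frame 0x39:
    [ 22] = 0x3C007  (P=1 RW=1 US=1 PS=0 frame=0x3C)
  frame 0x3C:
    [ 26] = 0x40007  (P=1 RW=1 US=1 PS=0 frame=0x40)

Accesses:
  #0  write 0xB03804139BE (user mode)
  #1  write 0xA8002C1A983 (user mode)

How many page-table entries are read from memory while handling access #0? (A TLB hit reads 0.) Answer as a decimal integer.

Per-access translation:
#0 VA=0xB03804139BE (w,user):
  L0 @0x26[22] → 0x29007  P=1,RW=1,US=1,PS=0
  L1 @0x29[14] → 0x2B007  P=1,RW=1,US=1,PS=0
  L2 @0x2B[2] → 0x2F007  P=1,RW=1,US=1,PS=0
  L3 @0x2F[19] → 0x32007  P=1,RW=1,US=1,PS=0
  → PA=0x329BE  (4 entries read)
#1 VA=0xA8002C1A983 (w,user):
  L0 @0x26[21] → 0x35007  P=1,RW=1,US=1,PS=0
  L1 @0x35[0] → 0x39007  P=1,RW=1,US=1,PS=0
  L2 @0x39[22] → 0x3C007  P=1,RW=1,US=1,PS=0
  L3 @0x3C[26] → 0x40007  P=1,RW=1,US=1,PS=0
  → PA=0x40983  (4 entries read)

Entries read for #0: 4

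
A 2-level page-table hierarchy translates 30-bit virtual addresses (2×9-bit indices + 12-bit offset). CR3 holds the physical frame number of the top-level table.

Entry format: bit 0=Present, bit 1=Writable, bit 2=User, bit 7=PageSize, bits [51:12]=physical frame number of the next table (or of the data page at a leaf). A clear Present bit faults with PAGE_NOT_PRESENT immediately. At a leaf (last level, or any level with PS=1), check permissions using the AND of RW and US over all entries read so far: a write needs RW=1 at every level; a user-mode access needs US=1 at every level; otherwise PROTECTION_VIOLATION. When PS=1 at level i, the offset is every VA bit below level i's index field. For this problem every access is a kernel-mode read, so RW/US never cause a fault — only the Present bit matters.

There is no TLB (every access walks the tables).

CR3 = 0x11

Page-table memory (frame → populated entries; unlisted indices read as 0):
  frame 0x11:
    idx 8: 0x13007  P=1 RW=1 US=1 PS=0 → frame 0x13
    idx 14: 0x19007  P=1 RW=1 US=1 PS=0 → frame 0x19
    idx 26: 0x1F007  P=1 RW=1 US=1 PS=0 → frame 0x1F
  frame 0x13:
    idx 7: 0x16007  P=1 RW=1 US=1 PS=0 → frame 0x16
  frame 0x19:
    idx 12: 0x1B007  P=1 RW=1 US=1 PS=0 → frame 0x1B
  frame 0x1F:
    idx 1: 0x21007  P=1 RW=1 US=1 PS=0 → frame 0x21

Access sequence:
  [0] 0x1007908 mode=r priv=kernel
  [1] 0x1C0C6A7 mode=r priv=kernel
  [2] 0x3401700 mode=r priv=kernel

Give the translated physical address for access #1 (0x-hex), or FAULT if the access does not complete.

Per-access translation:
#0 VA=0x1007908 (r,kernel):
  L0: frame=0x11 idx=8 entry=0x13007 [P=1 RW=1 US=1 PS=0]
  L1: frame=0x13 idx=7 entry=0x16007 [P=1 RW=1 US=1 PS=0]
  ⇒ phys 0x16908  [2 reads]
#1 VA=0x1C0C6A7 (r,kernel):
  L0: frame=0x11 idx=14 entry=0x19007 [P=1 RW=1 US=1 PS=0]
  L1: frame=0x19 idx=12 entry=0x1B007 [P=1 RW=1 US=1 PS=0]
  ⇒ phys 0x1B6A7  [2 reads]
#2 VA=0x3401700 (r,kernel):
  L0: frame=0x11 idx=26 entry=0x1F007 [P=1 RW=1 US=1 PS=0]
  L1: frame=0x1F idx=1 entry=0x21007 [P=1 RW=1 US=1 PS=0]
  ⇒ phys 0x21700  [2 reads]

Access #1 PA: 0x1B6A7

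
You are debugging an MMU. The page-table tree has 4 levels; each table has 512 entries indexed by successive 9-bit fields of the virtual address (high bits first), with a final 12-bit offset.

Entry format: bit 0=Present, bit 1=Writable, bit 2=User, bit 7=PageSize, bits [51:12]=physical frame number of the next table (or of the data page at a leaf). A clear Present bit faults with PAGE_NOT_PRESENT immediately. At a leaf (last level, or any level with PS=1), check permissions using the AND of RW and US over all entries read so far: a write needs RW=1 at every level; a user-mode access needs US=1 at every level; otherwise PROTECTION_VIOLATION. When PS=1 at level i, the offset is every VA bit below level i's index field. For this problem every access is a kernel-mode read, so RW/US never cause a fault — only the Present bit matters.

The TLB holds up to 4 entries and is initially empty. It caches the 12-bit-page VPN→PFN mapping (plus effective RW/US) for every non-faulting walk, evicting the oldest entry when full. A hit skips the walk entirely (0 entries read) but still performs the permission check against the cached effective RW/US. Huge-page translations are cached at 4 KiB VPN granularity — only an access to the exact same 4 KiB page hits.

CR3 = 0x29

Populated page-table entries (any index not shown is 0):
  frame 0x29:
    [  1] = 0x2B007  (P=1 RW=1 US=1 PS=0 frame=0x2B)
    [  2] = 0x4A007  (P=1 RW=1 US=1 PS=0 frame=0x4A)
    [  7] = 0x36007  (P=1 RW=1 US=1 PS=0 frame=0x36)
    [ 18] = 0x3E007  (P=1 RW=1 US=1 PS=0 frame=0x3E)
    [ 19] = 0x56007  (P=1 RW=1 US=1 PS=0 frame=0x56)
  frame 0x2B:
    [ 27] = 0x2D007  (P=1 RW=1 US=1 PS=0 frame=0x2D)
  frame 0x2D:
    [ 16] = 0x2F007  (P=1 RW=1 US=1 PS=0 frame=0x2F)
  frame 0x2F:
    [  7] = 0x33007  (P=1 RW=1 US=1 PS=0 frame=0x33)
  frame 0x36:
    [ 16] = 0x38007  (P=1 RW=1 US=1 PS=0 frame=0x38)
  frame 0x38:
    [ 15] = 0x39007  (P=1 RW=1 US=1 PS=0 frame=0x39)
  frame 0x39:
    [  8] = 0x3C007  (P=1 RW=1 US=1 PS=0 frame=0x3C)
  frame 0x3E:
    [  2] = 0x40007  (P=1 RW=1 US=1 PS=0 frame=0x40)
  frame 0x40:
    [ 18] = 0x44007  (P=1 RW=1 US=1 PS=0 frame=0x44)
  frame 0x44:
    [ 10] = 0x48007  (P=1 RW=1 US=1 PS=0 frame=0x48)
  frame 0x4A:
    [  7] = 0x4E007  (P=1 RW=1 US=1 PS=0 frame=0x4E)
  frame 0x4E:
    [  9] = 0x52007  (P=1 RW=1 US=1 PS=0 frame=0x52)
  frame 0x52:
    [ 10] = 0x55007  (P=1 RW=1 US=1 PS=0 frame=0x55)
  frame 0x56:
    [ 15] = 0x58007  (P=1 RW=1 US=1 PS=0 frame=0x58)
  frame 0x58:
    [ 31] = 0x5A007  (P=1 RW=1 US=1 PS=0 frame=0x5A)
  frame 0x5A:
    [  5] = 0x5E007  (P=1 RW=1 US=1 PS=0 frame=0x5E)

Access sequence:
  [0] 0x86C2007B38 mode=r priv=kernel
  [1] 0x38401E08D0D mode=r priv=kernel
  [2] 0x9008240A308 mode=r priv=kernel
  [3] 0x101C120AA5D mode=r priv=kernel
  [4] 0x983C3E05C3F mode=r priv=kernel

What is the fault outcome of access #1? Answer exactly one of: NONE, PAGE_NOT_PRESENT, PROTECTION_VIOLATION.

Trace:
#0 VA=0x86C2007B38 (r,kernel):
  L0 @0x29[1] → 0x2B007  P=1,RW=1,US=1,PS=0
  L1 @0x2B[27] → 0x2D007  P=1,RW=1,US=1,PS=0
  L2 @0x2D[16] → 0x2F007  P=1,RW=1,US=1,PS=0
  L3 @0x2F[7] → 0x33007  P=1,RW=1,US=1,PS=0
  → PA=0x33B38  (4 entries read)
#1 VA=0x38401E08D0D (r,kernel):
  L0 @0x29[7] → 0x36007  P=1,RW=1,US=1,PS=0
  L1 @0x36[16] → 0x38007  P=1,RW=1,US=1,PS=0
  L2 @0x38[15] → 0x39007  P=1,RW=1,US=1,PS=0
  L3 @0x39[8] → 0x3C007  P=1,RW=1,US=1,PS=0
  → PA=0x3CD0D  (4 entries read)
#2 VA=0x9008240A308 (r,kernel):
  L0 @0x29[18] → 0x3E007  P=1,RW=1,US=1,PS=0
  L1 @0x3E[2] → 0x40007  P=1,RW=1,US=1,PS=0
  L2 @0x40[18] → 0x44007  P=1,RW=1,US=1,PS=0
  L3 @0x44[10] → 0x48007  P=1,RW=1,US=1,PS=0
  → PA=0x48308  (4 entries read)
#3 VA=0x101C120AA5D (r,kernel):
  L0 @0x29[2] → 0x4A007  P=1,RW=1,US=1,PS=0
  L1 @0x4A[7] → 0x4E007  P=1,RW=1,US=1,PS=0
  L2 @0x4E[9] → 0x52007  P=1,RW=1,US=1,PS=0
  L3 @0x52[10] → 0x55007  P=1,RW=1,US=1,PS=0
  → PA=0x55A5D  (4 entries read)
#4 VA=0x983C3E05C3F (r,kernel):
  L0 @0x29[19] → 0x56007  P=1,RW=1,US=1,PS=0
  L1 @0x56[15] → 0x58007  P=1,RW=1,US=1,PS=0
  L2 @0x58[31] → 0x5A007  P=1,RW=1,US=1,PS=0
  L3 @0x5A[5] → 0x5E007  P=1,RW=1,US=1,PS=0
  → PA=0x5EC3F  (4 entries read)

Access #1 fault: NONE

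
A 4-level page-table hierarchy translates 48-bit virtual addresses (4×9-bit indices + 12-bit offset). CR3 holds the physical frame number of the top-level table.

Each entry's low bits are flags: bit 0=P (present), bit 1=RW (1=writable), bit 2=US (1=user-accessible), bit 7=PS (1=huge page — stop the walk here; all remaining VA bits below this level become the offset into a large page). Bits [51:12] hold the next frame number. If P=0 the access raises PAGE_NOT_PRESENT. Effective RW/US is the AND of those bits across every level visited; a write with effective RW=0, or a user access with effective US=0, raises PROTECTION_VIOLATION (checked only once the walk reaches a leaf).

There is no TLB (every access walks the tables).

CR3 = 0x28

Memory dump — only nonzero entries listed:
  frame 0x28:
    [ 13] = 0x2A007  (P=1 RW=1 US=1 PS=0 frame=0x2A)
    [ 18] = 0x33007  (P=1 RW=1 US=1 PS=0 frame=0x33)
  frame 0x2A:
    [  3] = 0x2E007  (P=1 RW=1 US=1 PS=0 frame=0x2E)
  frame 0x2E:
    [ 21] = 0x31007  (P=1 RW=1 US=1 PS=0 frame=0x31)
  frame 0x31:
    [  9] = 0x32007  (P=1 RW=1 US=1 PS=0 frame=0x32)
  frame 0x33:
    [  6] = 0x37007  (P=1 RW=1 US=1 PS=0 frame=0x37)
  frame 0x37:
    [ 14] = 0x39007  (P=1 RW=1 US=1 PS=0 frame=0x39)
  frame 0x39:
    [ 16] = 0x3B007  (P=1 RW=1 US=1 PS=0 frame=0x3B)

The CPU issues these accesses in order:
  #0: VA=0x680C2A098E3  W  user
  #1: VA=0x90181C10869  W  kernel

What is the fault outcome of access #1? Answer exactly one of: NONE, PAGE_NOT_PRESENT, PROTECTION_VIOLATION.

Trace:
#0 VA=0x680C2A098E3 (w,user):
  [0] read 0x28 idx=13: raw=0x2A007 flags P=1 W=1 U=1 S=0
  [1] read 0x2A idx=3: raw=0x2E007 flags P=1 W=1 U=1 S=0
  [2] read 0x2E idx=21: raw=0x31007 flags P=1 W=1 U=1 S=0
  [3] read 0x31 idx=9: raw=0x32007 flags P=1 W=1 U=1 S=0
  ⇒ phys 0x328E3  [4 reads]
#1 VA=0x90181C10869 (w,kernel):
  [0] read 0x28 idx=18: raw=0x33007 flags P=1 W=1 U=1 S=0
  [1] read 0x33 idx=6: raw=0x37007 flags P=1 W=1 U=1 S=0
  [2] read 0x37 idx=14: raw=0x39007 flags P=1 W=1 U=1 S=0
  [3] read 0x39 idx=16: raw=0x3B007 flags P=1 W=1 U=1 S=0
  ⇒ phys 0x3B869  [4 reads]

Access #1 fault: NONE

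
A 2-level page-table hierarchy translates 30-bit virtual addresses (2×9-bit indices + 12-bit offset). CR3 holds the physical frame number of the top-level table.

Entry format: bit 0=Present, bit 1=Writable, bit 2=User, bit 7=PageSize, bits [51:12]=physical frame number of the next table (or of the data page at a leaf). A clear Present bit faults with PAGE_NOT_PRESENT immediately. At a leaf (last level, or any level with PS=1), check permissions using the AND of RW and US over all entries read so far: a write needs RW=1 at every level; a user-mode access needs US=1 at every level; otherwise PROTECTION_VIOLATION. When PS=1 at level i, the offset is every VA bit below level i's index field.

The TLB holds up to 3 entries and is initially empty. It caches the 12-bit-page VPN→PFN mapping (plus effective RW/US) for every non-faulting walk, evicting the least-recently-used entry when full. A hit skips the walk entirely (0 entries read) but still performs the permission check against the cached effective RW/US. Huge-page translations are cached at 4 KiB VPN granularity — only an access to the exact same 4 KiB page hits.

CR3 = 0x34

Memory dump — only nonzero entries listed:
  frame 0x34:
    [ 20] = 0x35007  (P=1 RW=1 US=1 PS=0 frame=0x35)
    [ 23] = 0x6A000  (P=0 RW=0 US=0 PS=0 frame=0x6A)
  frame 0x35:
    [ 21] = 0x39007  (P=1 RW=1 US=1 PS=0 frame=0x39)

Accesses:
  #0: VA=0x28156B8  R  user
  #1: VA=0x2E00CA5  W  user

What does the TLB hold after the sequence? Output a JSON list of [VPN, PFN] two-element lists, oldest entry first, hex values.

Trace:
#0 VA=0x28156B8 (r,user):
  [0] read 0x34 idx=20: raw=0x35007 flags P=1 W=1 U=1 S=0
  [1] read 0x35 idx=21: raw=0x39007 flags P=1 W=1 U=1 S=0
  ⇒ phys 0x396B8  [2 reads]
#1 VA=0x2E00CA5 (w,user):
  [0] read 0x34 idx=23: raw=0x6A000 flags P=0 W=0 U=0 S=0
  ✗ PAGE_NOT_PRESENT  [1 reads]

TLB: [["0x2815", "0x39"]]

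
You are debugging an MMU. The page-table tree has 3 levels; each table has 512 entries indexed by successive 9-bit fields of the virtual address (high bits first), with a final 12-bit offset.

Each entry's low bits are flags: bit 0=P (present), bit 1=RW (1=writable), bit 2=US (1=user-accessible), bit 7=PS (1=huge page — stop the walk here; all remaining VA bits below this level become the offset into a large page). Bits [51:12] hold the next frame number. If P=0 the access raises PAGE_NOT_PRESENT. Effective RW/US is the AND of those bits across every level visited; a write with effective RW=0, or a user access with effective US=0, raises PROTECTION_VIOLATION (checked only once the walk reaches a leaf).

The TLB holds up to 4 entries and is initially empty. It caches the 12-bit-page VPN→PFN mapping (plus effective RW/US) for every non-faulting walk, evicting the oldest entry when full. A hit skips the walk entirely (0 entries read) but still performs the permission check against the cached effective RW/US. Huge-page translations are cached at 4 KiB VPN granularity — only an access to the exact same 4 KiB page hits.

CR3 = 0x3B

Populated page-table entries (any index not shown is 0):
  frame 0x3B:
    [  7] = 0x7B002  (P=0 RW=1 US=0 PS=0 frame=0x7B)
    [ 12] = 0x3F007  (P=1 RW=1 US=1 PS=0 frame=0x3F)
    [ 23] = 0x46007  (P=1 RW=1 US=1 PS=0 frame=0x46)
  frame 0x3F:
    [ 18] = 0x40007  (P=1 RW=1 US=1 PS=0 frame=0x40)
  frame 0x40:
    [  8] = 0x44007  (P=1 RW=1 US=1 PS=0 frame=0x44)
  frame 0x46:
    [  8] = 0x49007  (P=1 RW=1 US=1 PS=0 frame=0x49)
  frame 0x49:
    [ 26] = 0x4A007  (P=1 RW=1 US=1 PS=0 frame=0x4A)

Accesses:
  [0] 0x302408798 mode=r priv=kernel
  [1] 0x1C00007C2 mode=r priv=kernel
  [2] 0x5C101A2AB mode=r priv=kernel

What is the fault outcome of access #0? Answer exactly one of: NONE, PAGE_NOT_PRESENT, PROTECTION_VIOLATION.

Walk each access:
#0 VA=0x302408798 (r,kernel):
  L0 @0x3B[12] → 0x3F007  P=1,RW=1,US=1,PS=0
  L1 @0x3F[18] → 0x40007  P=1,RW=1,US=1,PS=0
  L2 @0x40[8] → 0x44007  P=1,RW=1,US=1,PS=0
  ✓ 0x44798  — 3 lookups
#1 VA=0x1C00007C2 (r,kernel):
  L0 @0x3B[7] → 0x7B002  P=0,RW=1,US=0,PS=0
  ⇒ fault: PAGE_NOT_PRESENT  — 1 lookups
#2 VA=0x5C101A2AB (r,kernel):
  L0 @0x3B[23] → 0x46007  P=1,RW=1,US=1,PS=0
  L1 @0x46[8] → 0x49007  P=1,RW=1,US=1,PS=0
  L2 @0x49[26] → 0x4A007  P=1,RW=1,US=1,PS=0
  ✓ 0x4A2AB  — 3 lookups

Access #0 fault: NONE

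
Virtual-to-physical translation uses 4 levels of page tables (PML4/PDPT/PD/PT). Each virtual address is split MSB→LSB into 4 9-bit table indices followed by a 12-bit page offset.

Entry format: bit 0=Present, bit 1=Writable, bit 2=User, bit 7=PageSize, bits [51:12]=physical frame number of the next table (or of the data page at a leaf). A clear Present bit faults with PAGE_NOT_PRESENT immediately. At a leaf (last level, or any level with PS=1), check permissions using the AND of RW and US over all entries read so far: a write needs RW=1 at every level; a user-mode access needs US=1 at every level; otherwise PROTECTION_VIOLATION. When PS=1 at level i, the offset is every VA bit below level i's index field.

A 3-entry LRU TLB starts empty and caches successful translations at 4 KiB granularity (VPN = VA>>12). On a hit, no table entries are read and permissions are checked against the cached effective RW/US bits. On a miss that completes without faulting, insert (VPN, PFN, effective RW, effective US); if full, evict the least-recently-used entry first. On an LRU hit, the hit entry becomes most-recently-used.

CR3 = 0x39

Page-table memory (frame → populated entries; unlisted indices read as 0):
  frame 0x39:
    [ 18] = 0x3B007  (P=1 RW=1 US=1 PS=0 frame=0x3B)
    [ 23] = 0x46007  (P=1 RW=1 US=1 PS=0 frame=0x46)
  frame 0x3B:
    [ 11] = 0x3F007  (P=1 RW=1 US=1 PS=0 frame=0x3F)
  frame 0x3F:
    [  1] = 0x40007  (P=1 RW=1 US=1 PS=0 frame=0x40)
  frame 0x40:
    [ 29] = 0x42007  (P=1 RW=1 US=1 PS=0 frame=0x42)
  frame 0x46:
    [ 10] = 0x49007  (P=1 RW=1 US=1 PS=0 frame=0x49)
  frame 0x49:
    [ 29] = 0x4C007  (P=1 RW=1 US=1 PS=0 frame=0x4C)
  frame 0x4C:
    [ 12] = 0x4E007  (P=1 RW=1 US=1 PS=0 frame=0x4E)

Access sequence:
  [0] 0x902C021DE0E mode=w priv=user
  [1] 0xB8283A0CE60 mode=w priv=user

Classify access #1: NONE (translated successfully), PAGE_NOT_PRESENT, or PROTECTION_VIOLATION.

Walk each access:
#0 VA=0x902C021DE0E (w,user):
  [0] read 0x39 idx=18: raw=0x3B007 flags P=1 W=1 U=1 S=0
  [1] read 0x3B idx=11: raw=0x3F007 flags P=1 W=1 U=1 S=0
  [2] read 0x3F idx=1: raw=0x40007 flags P=1 W=1 U=1 S=0
  [3] read 0x40 idx=29: raw=0x42007 flags P=1 W=1 U=1 S=0
  ✓ 0x42E0E  — 4 lookups
#1 VA=0xB8283A0CE60 (w,user):
  [0] read 0x39 idx=23: raw=0x46007 flags P=1 W=1 U=1 S=0
  [1] read 0x46 idx=10: raw=0x49007 flags P=1 W=1 U=1 S=0
  [2] read 0x49 idx=29: raw=0x4C007 flags P=1 W=1 U=1 S=0
  [3] read 0x4C idx=12: raw=0x4E007 flags P=1 W=1 U=1 S=0
  ✓ 0x4EE60  — 4 lookups

Access #1 fault: NONE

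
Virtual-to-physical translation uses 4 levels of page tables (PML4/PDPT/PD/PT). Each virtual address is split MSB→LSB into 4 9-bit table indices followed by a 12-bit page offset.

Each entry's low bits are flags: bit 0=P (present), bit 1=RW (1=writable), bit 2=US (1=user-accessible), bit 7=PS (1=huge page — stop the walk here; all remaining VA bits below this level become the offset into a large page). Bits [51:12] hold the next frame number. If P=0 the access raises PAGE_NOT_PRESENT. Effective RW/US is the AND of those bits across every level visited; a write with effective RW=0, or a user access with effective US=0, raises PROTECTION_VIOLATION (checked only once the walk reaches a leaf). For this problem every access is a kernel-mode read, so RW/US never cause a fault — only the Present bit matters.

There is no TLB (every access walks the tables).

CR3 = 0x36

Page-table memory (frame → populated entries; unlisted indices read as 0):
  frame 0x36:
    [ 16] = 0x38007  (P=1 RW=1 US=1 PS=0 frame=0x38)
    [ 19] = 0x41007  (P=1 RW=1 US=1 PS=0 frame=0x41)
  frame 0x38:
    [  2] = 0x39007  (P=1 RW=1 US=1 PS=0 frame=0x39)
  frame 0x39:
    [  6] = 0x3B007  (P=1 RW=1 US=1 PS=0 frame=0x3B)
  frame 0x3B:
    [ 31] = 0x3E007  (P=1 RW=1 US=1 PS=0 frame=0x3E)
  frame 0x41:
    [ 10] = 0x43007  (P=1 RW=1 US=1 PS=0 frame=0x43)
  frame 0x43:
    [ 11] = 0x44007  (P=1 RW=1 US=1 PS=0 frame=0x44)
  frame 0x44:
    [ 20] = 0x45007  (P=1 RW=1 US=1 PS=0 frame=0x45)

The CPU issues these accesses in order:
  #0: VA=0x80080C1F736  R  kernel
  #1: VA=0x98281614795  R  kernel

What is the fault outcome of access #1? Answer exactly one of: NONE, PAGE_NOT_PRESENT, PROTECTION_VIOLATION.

Per-access translation:
#0 VA=0x80080C1F736 (r,kernel):
  [0] read 0x36 idx=16: raw=0x38007 flags P=1 W=1 U=1 S=0
  [1] read 0x38 idx=2: raw=0x39007 flags P=1 W=1 U=1 S=0
  [2] read 0x39 idx=6: raw=0x3B007 flags P=1 W=1 U=1 S=0
  [3] read 0x3B idx=31: raw=0x3E007 flags P=1 W=1 U=1 S=0
  ⇒ phys 0x3E736  [4 reads]
#1 VA=0x98281614795 (r,kernel):
  [0] read 0x36 idx=19: raw=0x41007 flags P=1 W=1 U=1 S=0
  [1] read 0x41 idx=10: raw=0x43007 flags P=1 W=1 U=1 S=0
  [2] read 0x43 idx=11: raw=0x44007 flags P=1 W=1 U=1 S=0
  [3] read 0x44 idx=20: raw=0x45007 flags P=1 W=1 U=1 S=0
  ⇒ phys 0x45795  [4 reads]

Access #1 fault: NONE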